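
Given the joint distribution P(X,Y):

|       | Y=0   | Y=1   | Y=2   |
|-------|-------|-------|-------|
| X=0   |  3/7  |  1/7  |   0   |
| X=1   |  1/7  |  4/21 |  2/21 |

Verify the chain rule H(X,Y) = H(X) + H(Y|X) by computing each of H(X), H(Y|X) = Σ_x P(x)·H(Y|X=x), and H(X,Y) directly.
H(X) = 0.9852 bits, H(Y|X) = 1.1195 bits, H(X,Y) = 2.1047 bits

Marginal of X (row sums):
  P(X=0) = 3/7 + 1/7 + 0 = 4/7
  P(X=1) = 1/7 + 4/21 + 2/21 = 3/7
H(X) = -[(4/7)·log₂(4/7) + (3/7)·log₂(3/7)]
  = 0.46135 + 0.52388 = 0.9852 bits

H(Y|X) = Σ_x P(x)·H(Y|X=x):
  X=0: P(X=0) = 4/7, P(Y|X=0) = (3/4, 1/4, 0) → H(Y|X=0) = 0.81128
  X=1: P(X=1) = 3/7, P(Y|X=1) = (1/3, 4/9, 2/9) → H(Y|X=1) = 1.53049
H(Y|X) = (4/7)·0.81128 + (3/7)·1.53049 = 1.1195 bits

H(X,Y) = -Σ_{x,y} P(x,y) log₂ P(x,y). Per-cell terms -P(x,y)·log₂P(x,y):
  X=0: 0.52388, 0.40105, 0.00000
  X=1: 0.40105, 0.45568, 0.32308
  (cells with P = 0 contribute 0)
Sum of the 6 terms: H(X,Y) = 2.1047 bits

Chain rule check:
  H(X) + H(Y|X) = 0.9852 + 1.1195 = 2.1047 bits
  H(X,Y) = 2.1047 bits
✓ Chain rule verified.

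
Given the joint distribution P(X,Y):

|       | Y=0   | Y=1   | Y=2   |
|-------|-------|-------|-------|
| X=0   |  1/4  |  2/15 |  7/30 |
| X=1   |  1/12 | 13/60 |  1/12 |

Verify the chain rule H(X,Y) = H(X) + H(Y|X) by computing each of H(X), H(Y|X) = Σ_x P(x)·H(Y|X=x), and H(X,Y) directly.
H(X) = 0.9604 bits, H(Y|X) = 1.4927 bits, H(X,Y) = 2.4530 bits

Marginal of X (row sums):
  P(X=0) = 1/4 + 2/15 + 7/30 = 37/60
  P(X=1) = 1/12 + 13/60 + 1/12 = 23/60
H(X) = -[(37/60)·log₂(37/60) + (23/60)·log₂(23/60)]
  = 0.4301 + 0.5303 = 0.9604 bits

H(Y|X) = Σ_x P(x)·H(Y|X=x):
  X=0: P(X=0) = 37/60, P(Y|X=0) = (15/37, 8/37, 14/37) → H(Y|X=0) = 1.5363
  X=1: P(X=1) = 23/60, P(Y|X=1) = (5/23, 13/23, 5/23) → H(Y|X=1) = 1.4225
H(Y|X) = (37/60)·1.5363 + (23/60)·1.4225 = 1.4927 bits

H(X,Y) = -Σ_{x,y} P(x,y) log₂ P(x,y). Per-cell terms -P(x,y)·log₂P(x,y):
  X=0: 0.5000, 0.3876, 0.4899
  X=1: 0.2987, 0.4781, 0.2987
Sum of the 6 terms: H(X,Y) = 2.4530 bits

Chain rule check:
  H(X) + H(Y|X) = 0.9604 + 1.4927 = 2.4531 bits
  H(X,Y) = 2.4530 bits
✓ Chain rule verified (Δ = 0.0001 is 4-dp rounding noise: each of the three values was rounded independently).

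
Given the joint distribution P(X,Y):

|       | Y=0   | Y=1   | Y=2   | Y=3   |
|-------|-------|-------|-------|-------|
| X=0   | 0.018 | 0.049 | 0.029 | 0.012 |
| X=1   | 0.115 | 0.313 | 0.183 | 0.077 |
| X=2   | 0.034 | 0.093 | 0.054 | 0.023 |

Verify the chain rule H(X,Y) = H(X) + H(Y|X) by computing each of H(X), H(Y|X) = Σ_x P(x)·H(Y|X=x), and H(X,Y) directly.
H(X) = 1.1858 bits, H(Y|X) = 1.8100 bits, H(X,Y) = 2.9959 bits

Marginal of X (row sums):
  P(X=0) = 0.018 + 0.049 + 0.029 + 0.012 = 0.108
  P(X=1) = 0.115 + 0.313 + 0.183 + 0.077 = 0.688
  P(X=2) = 0.034 + 0.093 + 0.054 + 0.023 = 0.204
H(X) = -[0.108·log₂(0.108) + 0.688·log₂(0.688) + 0.204·log₂(0.204)]
  = 0.346777 + 0.371189 + 0.467845 = 1.1858 bits

H(Y|X) = Σ_x P(x)·H(Y|X=x):
  X=0: P(X=0) = 0.108, P(Y|X=0) = (1/6, 49/108, 29/108, 1/9) → H(Y|X=0) = 1.809698
  X=1: P(X=1) = 0.688, P(Y|X=1) = (115/688, 313/688, 183/688, 77/688) → H(Y|X=1) = 1.810098
  X=2: P(X=2) = 0.204, P(Y|X=2) = (1/6, 31/68, 9/34, 23/204) → H(Y|X=2) = 1.810066
H(Y|X) = 0.108·1.809698 + 0.688·1.810098 + 0.204·1.810066 = 1.8100 bits

H(X,Y) = -Σ_{x,y} P(x,y) log₂ P(x,y). Per-cell terms -P(x,y)·log₂P(x,y):
  X=0: 0.104325, 0.213203, 0.148126, 0.076570
  X=1: 0.358834, 0.524515, 0.448365, 0.284823
  X=2: 0.165863, 0.318676, 0.227388, 0.125171
Sum of the 12 terms: H(X,Y) = 2.9959 bits

Chain rule check:
  H(X) + H(Y|X) = 1.1858 + 1.8100 = 2.9958 bits
  H(X,Y) = 2.9959 bits
✓ Chain rule verified (Δ = 0.0001 is 4-dp rounding noise: each of the three values was rounded independently).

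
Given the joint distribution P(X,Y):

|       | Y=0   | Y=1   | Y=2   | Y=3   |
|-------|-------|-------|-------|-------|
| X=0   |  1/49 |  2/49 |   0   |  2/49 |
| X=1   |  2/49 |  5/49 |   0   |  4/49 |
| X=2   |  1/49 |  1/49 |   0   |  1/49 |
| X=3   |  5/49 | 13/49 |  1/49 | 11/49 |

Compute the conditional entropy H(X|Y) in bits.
1.4785 bits

H(X|Y) = H(X,Y) - H(Y)

H(X,Y) = -Σ_{x,y} P(x,y) log₂ P(x,y). Per-cell terms -P(x,y)·log₂P(x,y):
  X=0: 0.114586, 0.188356, 0.000000, 0.188356
  X=1: 0.188356, 0.335998, 0.000000, 0.295078
  X=2: 0.114586, 0.114586, 0.000000, 0.114586
  X=3: 0.335998, 0.507868, 0.114586, 0.483838
  (cells with P = 0 contribute 0)
Sum of the 16 terms: H(X,Y) = 3.09678 bits

Marginal of Y (column sums):
  P(Y=0) = 1/49 + 2/49 + 1/49 + 5/49 = 9/49
  P(Y=1) = 2/49 + 5/49 + 1/49 + 13/49 = 3/7
  P(Y=2) = 0 + 0 + 0 + 1/49 = 1/49
  P(Y=3) = 2/49 + 4/49 + 1/49 + 11/49 = 18/49
H(Y) = -[(9/49)·log₂(9/49) + (3/7)·log₂(3/7) + (1/49)·log₂(1/49) + (18/49)·log₂(18/49)]
  = 0.449042 + 0.523882 + 0.114586 + 0.530737 = 1.61825 bits

H(X|Y) = H(X,Y) - H(Y) = 3.09678 - 1.61825 = 1.4785 bits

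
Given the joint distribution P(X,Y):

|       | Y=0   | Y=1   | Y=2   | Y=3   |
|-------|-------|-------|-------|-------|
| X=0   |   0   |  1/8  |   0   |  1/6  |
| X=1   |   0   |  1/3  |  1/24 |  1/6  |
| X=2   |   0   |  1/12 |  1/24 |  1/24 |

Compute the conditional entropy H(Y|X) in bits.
1.2084 bits

H(Y|X) = H(X,Y) - H(X)

H(X,Y) = -Σ_{x,y} P(x,y) log₂ P(x,y). Per-cell terms -P(x,y)·log₂P(x,y):
  X=0: 0.000000, 0.375000, 0.000000, 0.430827
  X=1: 0.000000, 0.528321, 0.191040, 0.430827
  X=2: 0.000000, 0.298747, 0.191040, 0.191040
  (cells with P = 0 contribute 0)
Sum of the 12 terms: H(X,Y) = 2.63684 bits

Marginal of X (row sums):
  P(X=0) = 0 + 1/8 + 0 + 1/6 = 7/24
  P(X=1) = 0 + 1/3 + 1/24 + 1/6 = 13/24
  P(X=2) = 0 + 1/12 + 1/24 + 1/24 = 1/6
H(X) = -[(7/24)·log₂(7/24) + (13/24)·log₂(13/24) + (1/6)·log₂(1/6)]
  = 0.518469 + 0.479117 + 0.430827 = 1.42841 bits

H(Y|X) = H(X,Y) - H(X) = 2.63684 - 1.42841 = 1.2084 bits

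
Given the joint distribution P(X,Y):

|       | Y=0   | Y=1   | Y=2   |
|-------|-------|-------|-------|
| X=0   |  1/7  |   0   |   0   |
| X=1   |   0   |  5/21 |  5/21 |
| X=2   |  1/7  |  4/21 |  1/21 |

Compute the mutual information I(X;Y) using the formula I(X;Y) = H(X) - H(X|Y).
0.5450 bits

I(X;Y) = H(X) - H(X|Y)

Marginal of X (row sums):
  P(X=0) = 1/7 + 0 + 0 = 1/7
  P(X=1) = 0 + 5/21 + 5/21 = 10/21
  P(X=2) = 1/7 + 4/21 + 1/21 = 8/21
H(X) = -[(1/7)·log₂(1/7) + (10/21)·log₂(10/21) + (8/21)·log₂(8/21)]
  = 0.40105 + 0.50971 + 0.53041 = 1.44117 bits

Marginal of Y (column sums):
  P(Y=0) = 1/7 + 0 + 1/7 = 2/7
  P(Y=1) = 0 + 5/21 + 4/21 = 3/7
  P(Y=2) = 0 + 5/21 + 1/21 = 2/7
H(X|Y) = Σ_y P(y)·H(X|Y=y):
  Y=0: P(Y=0) = 2/7, P(X|Y=0) = (1/2, 0, 1/2) → H(X|Y=0) = 1.00000
  Y=1: P(Y=1) = 3/7, P(X|Y=1) = (0, 5/9, 4/9) → H(X|Y=1) = 0.99108
  Y=2: P(Y=2) = 2/7, P(X|Y=2) = (0, 5/6, 1/6) → H(X|Y=2) = 0.65002
H(X|Y) = (2/7)·1.00000 + (3/7)·0.99108 + (2/7)·0.65002 = 0.89618 bits

I(X;Y) = H(X) - H(X|Y) = 1.44117 - 0.89618 = 0.5450 bits

Cross-check via I(X;Y) = H(X) + H(Y) - H(X,Y): computing H(Y) from the column sums and H(X,Y) from the 9 cells in the same way gives H(Y) = 1.55666 bits and H(X,Y) = 2.45284 bits, so
I(X;Y) = 1.44117 + 1.55666 - 2.45284 = 0.5450 bits ✓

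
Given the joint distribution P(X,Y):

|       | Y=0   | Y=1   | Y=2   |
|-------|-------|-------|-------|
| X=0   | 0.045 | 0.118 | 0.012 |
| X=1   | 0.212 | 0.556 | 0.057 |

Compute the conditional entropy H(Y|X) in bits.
1.1535 bits

H(Y|X) = H(X,Y) - H(X)

H(X,Y) = -Σ_{x,y} P(x,y) log₂ P(x,y). Per-cell terms -P(x,y)·log₂P(x,y):
  X=0: 0.20133, 0.36381, 0.07657
  X=1: 0.47443, 0.47084, 0.23557
Sum of the 6 terms: H(X,Y) = 1.82255 bits

Marginal of X (row sums):
  P(X=0) = 0.045 + 0.118 + 0.012 = 0.175
  P(X=1) = 0.212 + 0.556 + 0.057 = 0.825
H(X) = -[0.175·log₂(0.175) + 0.825·log₂(0.825)]
  = 0.44005 + 0.22897 = 0.66902 bits

H(Y|X) = H(X,Y) - H(X) = 1.82255 - 0.66902 = 1.1535 bits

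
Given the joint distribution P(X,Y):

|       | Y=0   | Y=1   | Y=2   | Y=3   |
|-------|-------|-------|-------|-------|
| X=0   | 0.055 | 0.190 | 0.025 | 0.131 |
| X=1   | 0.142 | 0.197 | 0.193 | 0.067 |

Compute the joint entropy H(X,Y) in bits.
2.7835 bits

H(X,Y) = -Σ_{x,y} P(x,y) log₂ P(x,y). Per-cell terms -P(x,y)·log₂P(x,y):
  X=0: 0.23014, 0.45523, 0.13305, 0.38414
  X=1: 0.39988, 0.46172, 0.45805, 0.26128
Sum of the 8 terms: H(X,Y) = 2.7835 bits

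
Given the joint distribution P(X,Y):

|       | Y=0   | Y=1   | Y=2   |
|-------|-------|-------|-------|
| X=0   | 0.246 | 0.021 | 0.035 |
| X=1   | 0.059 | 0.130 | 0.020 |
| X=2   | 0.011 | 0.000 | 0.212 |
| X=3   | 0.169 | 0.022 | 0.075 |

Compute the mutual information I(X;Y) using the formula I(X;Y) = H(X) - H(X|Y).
0.5569 bits

I(X;Y) = H(X) - H(X|Y)

Marginal of X (row sums):
  P(X=0) = 0.246 + 0.021 + 0.035 = 0.302
  P(X=1) = 0.059 + 0.130 + 0.020 = 0.209
  P(X=2) = 0.011 + 0.000 + 0.212 = 0.223
  P(X=3) = 0.169 + 0.022 + 0.075 = 0.266
H(X) = -[0.302·log₂(0.302) + 0.209·log₂(0.209) + 0.223·log₂(0.223) + 0.266·log₂(0.266)]
  = 0.521669 + 0.472011 + 0.482769 + 0.508193 = 1.98464 bits

Marginal of Y (column sums):
  P(Y=0) = 0.246 + 0.059 + 0.011 + 0.169 = 0.485
  P(Y=1) = 0.021 + 0.130 + 0.000 + 0.022 = 0.173
  P(Y=2) = 0.035 + 0.020 + 0.212 + 0.075 = 0.342
H(X|Y) = Σ_y P(y)·H(X|Y=y):
  Y=0: P(Y=0) = 0.485, P(X|Y=0) = (246/485, 59/485, 11/485, 169/485) → H(X|Y=0) = 1.520322
  Y=1: P(Y=1) = 0.173, P(X|Y=1) = (21/173, 130/173, 0, 22/173) → H(X|Y=1) = 1.057438
  Y=2: P(Y=2) = 0.342, P(X|Y=2) = (35/342, 10/171, 106/171, 25/114) → H(X|Y=2) = 1.483806
H(X|Y) = 0.485·1.520322 + 0.173·1.057438 + 0.342·1.483806 = 1.42775 bits

I(X;Y) = H(X) - H(X|Y) = 1.98464 - 1.42775 = 0.5569 bits

Cross-check via I(X;Y) = H(X) + H(Y) - H(X,Y): computing H(Y) from the column sums and H(X,Y) from the 12 cells in the same way gives H(Y) = 1.47360 bits and H(X,Y) = 2.90135 bits, so
I(X;Y) = 1.98464 + 1.47360 - 2.90135 = 0.5569 bits ✓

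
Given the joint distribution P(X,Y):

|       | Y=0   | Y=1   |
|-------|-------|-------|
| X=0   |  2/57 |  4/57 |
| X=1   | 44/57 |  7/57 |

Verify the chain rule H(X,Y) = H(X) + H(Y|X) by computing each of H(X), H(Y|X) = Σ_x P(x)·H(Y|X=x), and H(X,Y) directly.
H(X) = 0.4855 bits, H(Y|X) = 0.6129 bits, H(X,Y) = 1.0984 bits

Marginal of X (row sums):
  P(X=0) = 2/57 + 4/57 = 2/19
  P(X=1) = 44/57 + 7/57 = 17/19
H(X) = -[(2/19)·log₂(2/19) + (17/19)·log₂(17/19)]
  = 0.34189 + 0.14357 = 0.4855 bits

H(Y|X) = Σ_x P(x)·H(Y|X=x):
  X=0: P(X=0) = 2/19, P(Y|X=0) = (1/3, 2/3) → H(Y|X=0) = 0.91830
  X=1: P(X=1) = 17/19, P(Y|X=1) = (44/51, 7/51) → H(Y|X=1) = 0.57700
H(Y|X) = (2/19)·0.91830 + (17/19)·0.57700 = 0.6129 bits

H(X,Y) = -Σ_{x,y} P(x,y) log₂ P(x,y). Per-cell terms -P(x,y)·log₂P(x,y):
  X=0: 0.16958, 0.26897
  X=1: 0.28828, 0.37156
Sum of the 4 terms: H(X,Y) = 1.0984 bits

Chain rule check:
  H(X) + H(Y|X) = 0.4855 + 0.6129 = 1.0984 bits
  H(X,Y) = 1.0984 bits
✓ Chain rule verified.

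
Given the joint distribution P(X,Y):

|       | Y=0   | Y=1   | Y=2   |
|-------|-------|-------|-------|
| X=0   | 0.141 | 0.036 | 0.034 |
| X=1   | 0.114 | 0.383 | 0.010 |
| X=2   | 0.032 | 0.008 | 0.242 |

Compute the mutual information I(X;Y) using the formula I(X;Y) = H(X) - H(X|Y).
0.6421 bits

I(X;Y) = H(X) - H(X|Y)

Marginal of X (row sums):
  P(X=0) = 0.141 + 0.036 + 0.034 = 0.211
  P(X=1) = 0.114 + 0.383 + 0.010 = 0.507
  P(X=2) = 0.032 + 0.008 + 0.242 = 0.282
H(X) = -[0.211·log₂(0.211) + 0.507·log₂(0.507) + 0.282·log₂(0.282)]
  = 0.4736286 + 0.4968308 + 0.5149977 = 1.485457 bits

Marginal of Y (column sums):
  P(Y=0) = 0.141 + 0.114 + 0.032 = 0.287
  P(Y=1) = 0.036 + 0.383 + 0.008 = 0.427
  P(Y=2) = 0.034 + 0.010 + 0.242 = 0.286
H(X|Y) = Σ_y P(y)·H(X|Y=y):
  Y=0: P(Y=0) = 0.287, P(X|Y=0) = (141/287, 114/287, 32/287) → H(X|Y=0) = 1.3857216
  Y=1: P(Y=1) = 0.427, P(X|Y=1) = (36/427, 383/427, 8/427) → H(X|Y=1) = 0.5490592
  Y=2: P(Y=2) = 0.286, P(X|Y=2) = (17/143, 5/143, 11/13) → H(X|Y=2) = 0.7383401
H(X|Y) = 0.287·1.3857216 + 0.427·0.5490592 + 0.286·0.7383401 = 0.843316 bits

I(X;Y) = H(X) - H(X|Y) = 1.485457 - 0.843316 = 0.6421 bits

Cross-check via I(X;Y) = H(X) + H(Y) - H(X,Y): computing H(Y) from the column sums and H(X,Y) from the 9 cells in the same way gives H(Y) = 1.557567 bits and H(X,Y) = 2.400883 bits, so
I(X;Y) = 1.485457 + 1.557567 - 2.400883 = 0.6421 bits ✓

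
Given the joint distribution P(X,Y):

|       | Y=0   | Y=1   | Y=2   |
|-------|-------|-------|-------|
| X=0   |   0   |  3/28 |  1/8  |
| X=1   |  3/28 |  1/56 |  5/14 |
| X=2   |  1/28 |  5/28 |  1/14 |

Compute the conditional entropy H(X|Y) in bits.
1.1918 bits

H(X|Y) = H(X,Y) - H(Y)

H(X,Y) = -Σ_{x,y} P(x,y) log₂ P(x,y). Per-cell terms -P(x,y)·log₂P(x,y):
  X=0: 0.00000, 0.34526, 0.37500
  X=1: 0.34526, 0.10370, 0.53051
  X=2: 0.17169, 0.44383, 0.27195
  (cells with P = 0 contribute 0)
Sum of the 9 terms: H(X,Y) = 2.5872 bits

Marginal of Y (column sums):
  P(Y=0) = 0 + 3/28 + 1/28 = 1/7
  P(Y=1) = 3/28 + 1/56 + 5/28 = 17/56
  P(Y=2) = 1/8 + 5/14 + 1/14 = 31/56
H(Y) = -[(1/7)·log₂(1/7) + (17/56)·log₂(17/56) + (31/56)·log₂(31/56)]
  = 0.40105 + 0.52211 + 0.47228 = 1.3954 bits

H(X|Y) = H(X,Y) - H(Y) = 2.5872 - 1.3954 = 1.1918 bits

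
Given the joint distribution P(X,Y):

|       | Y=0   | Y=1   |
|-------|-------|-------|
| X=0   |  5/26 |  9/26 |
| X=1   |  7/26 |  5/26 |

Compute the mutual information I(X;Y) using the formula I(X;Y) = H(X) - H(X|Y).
0.0372 bits

I(X;Y) = H(X) - H(X|Y)

Marginal of X (row sums):
  P(X=0) = 5/26 + 9/26 = 7/13
  P(X=1) = 7/26 + 5/26 = 6/13
H(X) = -[(7/13)·log₂(7/13) + (6/13)·log₂(6/13)]
  = 0.4808918 + 0.5148356 = 0.995727 bits

Marginal of Y (column sums):
  P(Y=0) = 5/26 + 7/26 = 6/13
  P(Y=1) = 9/26 + 5/26 = 7/13
H(X|Y) = Σ_y P(y)·H(X|Y=y):
  Y=0: P(Y=0) = 6/13, P(X|Y=0) = (5/12, 7/12) → H(X|Y=0) = 0.9798688
  Y=1: P(Y=1) = 7/13, P(X|Y=1) = (9/14, 5/14) → H(X|Y=1) = 0.9402860
H(X|Y) = (6/13)·0.9798688 + (7/13)·0.9402860 = 0.958555 bits

I(X;Y) = H(X) - H(X|Y) = 0.995727 - 0.958555 = 0.0372 bits

Cross-check via I(X;Y) = H(X) + H(Y) - H(X,Y): computing H(Y) from the column sums and H(X,Y) from the 4 cells in the same way gives H(Y) = 0.995727 bits and H(X,Y) = 1.954282 bits, so
I(X;Y) = 0.995727 + 0.995727 - 1.954282 = 0.0372 bits ✓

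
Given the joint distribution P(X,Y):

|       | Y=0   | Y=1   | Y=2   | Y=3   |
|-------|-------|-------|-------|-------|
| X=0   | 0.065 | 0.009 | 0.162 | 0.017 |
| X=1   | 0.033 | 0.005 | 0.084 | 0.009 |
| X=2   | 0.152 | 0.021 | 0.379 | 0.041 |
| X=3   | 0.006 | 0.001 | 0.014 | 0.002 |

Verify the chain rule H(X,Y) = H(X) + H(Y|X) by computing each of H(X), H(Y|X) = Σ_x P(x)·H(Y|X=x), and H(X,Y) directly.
H(X) = 1.4580 bits, H(Y|X) = 1.3548 bits, H(X,Y) = 2.8128 bits

Marginal of X (row sums):
  P(X=0) = 0.065 + 0.009 + 0.162 + 0.017 = 0.253
  P(X=1) = 0.033 + 0.005 + 0.084 + 0.009 = 0.131
  P(X=2) = 0.152 + 0.021 + 0.379 + 0.041 = 0.593
  P(X=3) = 0.006 + 0.001 + 0.014 + 0.002 = 0.023
H(X) = -[0.253·log₂(0.253) + 0.131·log₂(0.131) + 0.593·log₂(0.593) + 0.023·log₂(0.023)]
  = 0.501646 + 0.384139 + 0.447060 + 0.125171 = 1.4580 bits

H(Y|X) = Σ_x P(x)·H(Y|X=x):
  X=0: P(X=0) = 0.253, P(Y|X=0) = (65/253, 9/253, 162/253, 17/253) → H(Y|X=0) = 1.348504
  X=1: P(X=1) = 0.131, P(Y|X=1) = (33/131, 5/131, 84/131, 9/131) → H(Y|X=1) = 1.357403
  X=2: P(X=2) = 0.593, P(Y|X=2) = (152/593, 21/593, 379/593, 41/593) → H(Y|X=2) = 1.353342
  X=3: P(X=3) = 0.023, P(Y|X=3) = (6/23, 1/23, 14/23, 2/23) → H(Y|X=3) = 1.444747
H(Y|X) = 0.253·1.348504 + 0.131·1.357403 + 0.593·1.353342 + 0.023·1.444747 = 1.3548 bits

H(X,Y) = -Σ_{x,y} P(x,y) log₂ P(x,y). Per-cell terms -P(x,y)·log₂P(x,y):
  X=0: 0.256322, 0.061163, 0.425401, 0.099931
  X=1: 0.162406, 0.038219, 0.300171, 0.061163
  X=2: 0.413114, 0.117043, 0.530498, 0.188938
  X=3: 0.044285, 0.009966, 0.086218, 0.017932
Sum of the 16 terms: H(X,Y) = 2.8128 bits

Chain rule check:
  H(X) + H(Y|X) = 1.4580 + 1.3548 = 2.8128 bits
  H(X,Y) = 2.8128 bits
✓ Chain rule verified.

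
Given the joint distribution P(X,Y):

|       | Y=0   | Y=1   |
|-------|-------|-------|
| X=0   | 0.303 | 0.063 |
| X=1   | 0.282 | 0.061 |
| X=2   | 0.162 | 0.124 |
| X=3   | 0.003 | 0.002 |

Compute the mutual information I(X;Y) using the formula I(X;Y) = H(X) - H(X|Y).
0.0499 bits

I(X;Y) = H(X) - H(X|Y)

Marginal of X (row sums):
  P(X=0) = 0.303 + 0.063 = 0.366
  P(X=1) = 0.282 + 0.061 = 0.343
  P(X=2) = 0.162 + 0.124 = 0.286
  P(X=3) = 0.003 + 0.002 = 0.005
H(X) = -[0.366·log₂(0.366) + 0.343·log₂(0.343) + 0.286·log₂(0.286) + 0.005·log₂(0.005)]
  = 0.5307 + 0.5295 + 0.5165 + 0.0382 = 1.6149 bits

Marginal of Y (column sums):
  P(Y=0) = 0.303 + 0.282 + 0.162 + 0.003 = 0.750
  P(Y=1) = 0.063 + 0.061 + 0.124 + 0.002 = 0.250
H(X|Y) = Σ_y P(y)·H(X|Y=y):
  Y=0: P(Y=0) = 0.750, P(X|Y=0) = (101/250, 47/125, 27/125, 1/250) → H(X|Y=0) = 1.5683
  Y=1: P(Y=1) = 0.250, P(X|Y=1) = (63/250, 61/250, 62/125, 1/125) → H(X|Y=1) = 1.5551
H(X|Y) = 0.750·1.5683 + 0.250·1.5551 = 1.5650 bits

I(X;Y) = H(X) - H(X|Y) = 1.6149 - 1.5650 = 0.0499 bits

Cross-check via I(X;Y) = H(X) + H(Y) - H(X,Y): computing H(Y) from the column sums and H(X,Y) from the 8 cells in the same way gives H(Y) = 0.8113 bits and H(X,Y) = 2.3763 bits, so
I(X;Y) = 1.6149 + 0.8113 - 2.3763 = 0.0499 bits ✓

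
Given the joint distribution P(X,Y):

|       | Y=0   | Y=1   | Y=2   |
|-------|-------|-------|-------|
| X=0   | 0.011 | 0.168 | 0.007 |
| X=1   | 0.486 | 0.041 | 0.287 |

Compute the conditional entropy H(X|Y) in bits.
0.2732 bits

H(X|Y) = H(X,Y) - H(Y)

H(X,Y) = -Σ_{x,y} P(x,y) log₂ P(x,y). Per-cell terms -P(x,y)·log₂P(x,y):
  X=0: 0.071570, 0.432342, 0.050109
  X=1: 0.505912, 0.188938, 0.516852
Sum of the 6 terms: H(X,Y) = 1.76572 bits

Marginal of Y (column sums):
  P(Y=0) = 0.011 + 0.486 = 0.497
  P(Y=1) = 0.168 + 0.041 = 0.209
  P(Y=2) = 0.007 + 0.287 = 0.294
H(Y) = -[0.497·log₂(0.497) + 0.209·log₂(0.209) + 0.294·log₂(0.294)]
  = 0.501315 + 0.472011 + 0.519237 = 1.49256 bits

H(X|Y) = H(X,Y) - H(Y) = 1.76572 - 1.49256 = 0.2732 bits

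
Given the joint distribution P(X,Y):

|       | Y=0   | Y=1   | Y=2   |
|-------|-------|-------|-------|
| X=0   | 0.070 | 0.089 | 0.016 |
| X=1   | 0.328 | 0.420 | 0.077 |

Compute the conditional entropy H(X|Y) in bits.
0.6690 bits

H(X|Y) = H(X,Y) - H(Y)

H(X,Y) = -Σ_{x,y} P(x,y) log₂ P(x,y). Per-cell terms -P(x,y)·log₂P(x,y):
  X=0: 0.2686, 0.3106, 0.0955
  X=1: 0.5275, 0.5256, 0.2848
Sum of the 6 terms: H(X,Y) = 2.0126 bits

Marginal of Y (column sums):
  P(Y=0) = 0.070 + 0.328 = 0.398
  P(Y=1) = 0.089 + 0.420 = 0.509
  P(Y=2) = 0.016 + 0.077 = 0.093
H(Y) = -[0.398·log₂(0.398) + 0.509·log₂(0.509) + 0.093·log₂(0.093)]
  = 0.5290 + 0.4959 + 0.3187 = 1.3436 bits

H(X|Y) = H(X,Y) - H(Y) = 2.0126 - 1.3436 = 0.6690 bits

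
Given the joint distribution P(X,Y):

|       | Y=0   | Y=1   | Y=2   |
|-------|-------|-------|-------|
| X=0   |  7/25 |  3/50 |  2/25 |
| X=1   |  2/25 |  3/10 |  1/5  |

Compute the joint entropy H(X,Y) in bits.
2.3262 bits

H(X,Y) = -Σ_{x,y} P(x,y) log₂ P(x,y). Per-cell terms -P(x,y)·log₂P(x,y):
  X=0: 0.5142, 0.2435, 0.2915
  X=1: 0.2915, 0.5211, 0.4644
Sum of the 6 terms: H(X,Y) = 2.3262 bits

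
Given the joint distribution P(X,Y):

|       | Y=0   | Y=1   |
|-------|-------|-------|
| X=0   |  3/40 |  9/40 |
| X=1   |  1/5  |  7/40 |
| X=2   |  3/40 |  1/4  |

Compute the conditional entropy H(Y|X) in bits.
0.8705 bits

H(Y|X) = H(X,Y) - H(X)

H(X,Y) = -Σ_{x,y} P(x,y) log₂ P(x,y). Per-cell terms -P(x,y)·log₂P(x,y):
  X=0: 0.28027, 0.48420
  X=1: 0.46439, 0.44005
  X=2: 0.28027, 0.50000
Sum of the 6 terms: H(X,Y) = 2.4492 bits

Marginal of X (row sums):
  P(X=0) = 3/40 + 9/40 = 3/10
  P(X=1) = 1/5 + 7/40 = 3/8
  P(X=2) = 3/40 + 1/4 = 13/40
H(X) = -[(3/10)·log₂(3/10) + (3/8)·log₂(3/8) + (13/40)·log₂(13/40)]
  = 0.52109 + 0.53064 + 0.52698 = 1.5787 bits

H(Y|X) = H(X,Y) - H(X) = 2.4492 - 1.5787 = 0.8705 bits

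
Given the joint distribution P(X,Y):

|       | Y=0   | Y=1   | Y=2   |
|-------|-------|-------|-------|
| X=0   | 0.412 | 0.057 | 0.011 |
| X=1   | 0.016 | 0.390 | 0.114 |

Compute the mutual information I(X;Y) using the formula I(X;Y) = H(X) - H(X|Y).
0.6005 bits

I(X;Y) = H(X) - H(X|Y)

Marginal of X (row sums):
  P(X=0) = 0.412 + 0.057 + 0.011 = 0.480
  P(X=1) = 0.016 + 0.390 + 0.114 = 0.520
H(X) = -[0.480·log₂(0.480) + 0.520·log₂(0.520)]
  = 0.50827 + 0.49058 = 0.99885 bits

Marginal of Y (column sums):
  P(Y=0) = 0.412 + 0.016 = 0.428
  P(Y=1) = 0.057 + 0.390 = 0.447
  P(Y=2) = 0.011 + 0.114 = 0.125
H(X|Y) = Σ_y P(y)·H(X|Y=y):
  Y=0: P(Y=0) = 0.428, P(X|Y=0) = (103/107, 4/107) → H(X|Y=0) = 0.23016
  Y=1: P(Y=1) = 0.447, P(X|Y=1) = (19/149, 130/149) → H(X|Y=1) = 0.55059
  Y=2: P(Y=2) = 0.125, P(X|Y=2) = (11/125, 114/125) → H(X|Y=2) = 0.42976
H(X|Y) = 0.428·0.23016 + 0.447·0.55059 + 0.125·0.42976 = 0.39834 bits

I(X;Y) = H(X) - H(X|Y) = 0.99885 - 0.39834 = 0.6005 bits

Cross-check via I(X;Y) = H(X) + H(Y) - H(X,Y): computing H(Y) from the column sums and H(X,Y) from the 6 cells in the same way gives H(Y) = 1.41827 bits and H(X,Y) = 1.81661 bits, so
I(X;Y) = 0.99885 + 1.41827 - 1.81661 = 0.6005 bits ✓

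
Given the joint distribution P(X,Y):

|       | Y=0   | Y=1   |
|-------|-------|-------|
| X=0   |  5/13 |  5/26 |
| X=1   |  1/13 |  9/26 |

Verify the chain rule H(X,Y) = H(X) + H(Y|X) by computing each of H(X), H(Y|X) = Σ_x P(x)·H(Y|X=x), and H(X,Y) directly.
H(X) = 0.9829 bits, H(Y|X) = 0.8192 bits, H(X,Y) = 1.8020 bits

Marginal of X (row sums):
  P(X=0) = 5/13 + 5/26 = 15/26
  P(X=1) = 1/13 + 9/26 = 11/26
H(X) = -[(15/26)·log₂(15/26) + (11/26)·log₂(11/26)]
  = 0.457817 + 0.525042 = 0.9829 bits

H(Y|X) = Σ_x P(x)·H(Y|X=x):
  X=0: P(X=0) = 15/26, P(Y|X=0) = (2/3, 1/3) → H(Y|X=0) = 0.918296
  X=1: P(X=1) = 11/26, P(Y|X=1) = (2/11, 9/11) → H(Y|X=1) = 0.684038
H(Y|X) = (15/26)·0.918296 + (11/26)·0.684038 = 0.8192 bits

H(X,Y) = -Σ_{x,y} P(x,y) log₂ P(x,y). Per-cell terms -P(x,y)·log₂P(x,y):
  X=0: 0.530197, 0.457406
  X=1: 0.284649, 0.529794
Sum of the 4 terms: H(X,Y) = 1.8020 bits

Chain rule check:
  H(X) + H(Y|X) = 0.9829 + 0.8192 = 1.8021 bits
  H(X,Y) = 1.8020 bits
✓ Chain rule verified (Δ = 0.0001 is 4-dp rounding noise: each of the three values was rounded independently).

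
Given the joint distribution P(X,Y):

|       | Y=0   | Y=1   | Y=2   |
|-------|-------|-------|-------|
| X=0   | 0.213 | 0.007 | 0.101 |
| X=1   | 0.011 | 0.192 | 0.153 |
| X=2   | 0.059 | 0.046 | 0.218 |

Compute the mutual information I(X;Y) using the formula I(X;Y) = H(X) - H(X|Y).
0.3803 bits

I(X;Y) = H(X) - H(X|Y)

Marginal of X (row sums):
  P(X=0) = 0.213 + 0.007 + 0.101 = 0.321
  P(X=1) = 0.011 + 0.192 + 0.153 = 0.356
  P(X=2) = 0.059 + 0.046 + 0.218 = 0.323
H(X) = -[0.321·log₂(0.321) + 0.356·log₂(0.356) + 0.323·log₂(0.323)]
  = 0.5262 + 0.5305 + 0.5266 = 1.5833 bits

Marginal of Y (column sums):
  P(Y=0) = 0.213 + 0.011 + 0.059 = 0.283
  P(Y=1) = 0.007 + 0.192 + 0.046 = 0.245
  P(Y=2) = 0.101 + 0.153 + 0.218 = 0.472
H(X|Y) = Σ_y P(y)·H(X|Y=y):
  Y=0: P(Y=0) = 0.283, P(X|Y=0) = (213/283, 11/283, 59/283) → H(X|Y=0) = 0.9622
  Y=1: P(Y=1) = 0.245, P(X|Y=1) = (1/35, 192/245, 46/245) → H(X|Y=1) = 0.8752
  Y=2: P(Y=2) = 0.472, P(X|Y=2) = (101/472, 153/472, 109/236) → H(X|Y=2) = 1.5176
H(X|Y) = 0.283·0.9622 + 0.245·0.8752 + 0.472·1.5176 = 1.2030 bits

I(X;Y) = H(X) - H(X|Y) = 1.5833 - 1.2030 = 0.3803 bits

Cross-check via I(X;Y) = H(X) + H(Y) - H(X,Y): computing H(Y) from the column sums and H(X,Y) from the 9 cells in the same way gives H(Y) = 1.5238 bits and H(X,Y) = 2.7268 bits, so
I(X;Y) = 1.5833 + 1.5238 - 2.7268 = 0.3803 bits ✓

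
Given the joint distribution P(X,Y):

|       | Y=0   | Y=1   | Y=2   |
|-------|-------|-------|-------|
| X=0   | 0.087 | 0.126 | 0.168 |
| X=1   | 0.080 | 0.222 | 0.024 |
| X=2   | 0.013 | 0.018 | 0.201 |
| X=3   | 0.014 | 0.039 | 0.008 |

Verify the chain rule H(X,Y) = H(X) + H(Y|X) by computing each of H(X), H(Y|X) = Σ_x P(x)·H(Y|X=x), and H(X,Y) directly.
H(X) = 1.7927 bits, H(Y|X) = 1.2009 bits, H(X,Y) = 2.9936 bits

Marginal of X (row sums):
  P(X=0) = 0.087 + 0.126 + 0.168 = 0.381
  P(X=1) = 0.080 + 0.222 + 0.024 = 0.326
  P(X=2) = 0.013 + 0.018 + 0.201 = 0.232
  P(X=3) = 0.014 + 0.039 + 0.008 = 0.061
H(X) = -[0.381·log₂(0.381) + 0.326·log₂(0.326) + 0.232·log₂(0.232) + 0.061·log₂(0.061)]
  = 0.53040 + 0.52716 + 0.48901 + 0.24614 = 1.7927 bits

H(Y|X) = Σ_x P(x)·H(Y|X=x):
  X=0: P(X=0) = 0.381, P(Y|X=0) = (29/127, 42/127, 56/127) → H(Y|X=0) = 1.53537
  X=1: P(X=1) = 0.326, P(Y|X=1) = (40/163, 111/163, 12/163) → H(Y|X=1) = 1.15194
  X=2: P(X=2) = 0.232, P(Y|X=2) = (13/232, 9/116, 201/232) → H(Y|X=2) = 0.69839
  X=3: P(X=3) = 0.061, P(Y|X=3) = (14/61, 39/61, 8/61) → H(Y|X=3) = 1.28428
H(Y|X) = 0.381·1.53537 + 0.326·1.15194 + 0.232·0.69839 + 0.061·1.28428 = 1.2009 bits

H(X,Y) = -Σ_{x,y} P(x,y) log₂ P(x,y). Per-cell terms -P(x,y)·log₂P(x,y):
  X=0: 0.30649, 0.37655, 0.43234
  X=1: 0.29151, 0.48204, 0.12914
  X=2: 0.08145, 0.10433, 0.46526
  X=3: 0.08622, 0.18253, 0.05573
Sum of the 12 terms: H(X,Y) = 2.9936 bits

Chain rule check:
  H(X) + H(Y|X) = 1.7927 + 1.2009 = 2.9936 bits
  H(X,Y) = 2.9936 bits
✓ Chain rule verified.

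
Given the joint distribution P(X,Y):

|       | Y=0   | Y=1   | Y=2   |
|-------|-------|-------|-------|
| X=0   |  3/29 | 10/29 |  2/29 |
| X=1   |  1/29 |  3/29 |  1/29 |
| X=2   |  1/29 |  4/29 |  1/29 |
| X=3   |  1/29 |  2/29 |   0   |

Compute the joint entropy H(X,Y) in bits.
2.9708 bits

H(X,Y) = -Σ_{x,y} P(x,y) log₂ P(x,y). Per-cell terms -P(x,y)·log₂P(x,y):
  X=0: 0.3386, 0.5297, 0.2661
  X=1: 0.1675, 0.3386, 0.1675
  X=2: 0.1675, 0.3942, 0.1675
  X=3: 0.1675, 0.2661, 0.0000
  (cells with P = 0 contribute 0)
Sum of the 12 terms: H(X,Y) = 2.9708 bits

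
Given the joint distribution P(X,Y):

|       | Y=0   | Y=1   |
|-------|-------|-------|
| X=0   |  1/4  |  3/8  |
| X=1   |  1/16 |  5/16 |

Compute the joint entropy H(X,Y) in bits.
1.8050 bits

H(X,Y) = -Σ_{x,y} P(x,y) log₂ P(x,y). Per-cell terms -P(x,y)·log₂P(x,y):
  X=0: 0.5000, 0.5306
  X=1: 0.2500, 0.5244
Sum of the 4 terms: H(X,Y) = 1.8050 bits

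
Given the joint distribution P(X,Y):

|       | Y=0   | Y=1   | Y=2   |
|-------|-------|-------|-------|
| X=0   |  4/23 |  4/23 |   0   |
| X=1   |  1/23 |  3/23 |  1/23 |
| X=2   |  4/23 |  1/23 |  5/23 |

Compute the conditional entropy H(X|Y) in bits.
1.2032 bits

H(X|Y) = H(X,Y) - H(Y)

H(X,Y) = -Σ_{x,y} P(x,y) log₂ P(x,y). Per-cell terms -P(x,y)·log₂P(x,y):
  X=0: 0.438880, 0.438880, 0.000000
  X=1: 0.196677, 0.383296, 0.196677
  X=2: 0.438880, 0.196677, 0.478616
  (cells with P = 0 contribute 0)
Sum of the 9 terms: H(X,Y) = 2.76858 bits

Marginal of Y (column sums):
  P(Y=0) = 4/23 + 1/23 + 4/23 = 9/23
  P(Y=1) = 4/23 + 3/23 + 1/23 = 8/23
  P(Y=2) = 0 + 1/23 + 5/23 = 6/23
H(Y) = -[(9/23)·log₂(9/23) + (8/23)·log₂(8/23) + (6/23)·log₂(6/23)]
  = 0.529684 + 0.529935 + 0.505722 = 1.56534 bits

H(X|Y) = H(X,Y) - H(Y) = 2.76858 - 1.56534 = 1.2032 bits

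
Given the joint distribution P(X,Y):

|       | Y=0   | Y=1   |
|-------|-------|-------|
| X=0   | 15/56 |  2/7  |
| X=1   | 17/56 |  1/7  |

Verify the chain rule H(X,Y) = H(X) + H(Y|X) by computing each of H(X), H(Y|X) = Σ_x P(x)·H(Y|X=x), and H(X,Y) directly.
H(X) = 0.9917 bits, H(Y|X) = 0.9569 bits, H(X,Y) = 1.9486 bits

Marginal of X (row sums):
  P(X=0) = 15/56 + 2/7 = 31/56
  P(X=1) = 17/56 + 1/7 = 25/56
H(X) = -[(31/56)·log₂(31/56) + (25/56)·log₂(25/56)]
  = 0.47228 + 0.51942 = 0.9917 bits

H(Y|X) = Σ_x P(x)·H(Y|X=x):
  X=0: P(X=0) = 31/56, P(Y|X=0) = (15/31, 16/31) → H(Y|X=0) = 0.99925
  X=1: P(X=1) = 25/56, P(Y|X=1) = (17/25, 8/25) → H(Y|X=1) = 0.90438
H(Y|X) = (31/56)·0.99925 + (25/56)·0.90438 = 0.9569 bits

H(X,Y) = -Σ_{x,y} P(x,y) log₂ P(x,y). Per-cell terms -P(x,y)·log₂P(x,y):
  X=0: 0.50905, 0.51639
  X=1: 0.52211, 0.40105
Sum of the 4 terms: H(X,Y) = 1.9486 bits

Chain rule check:
  H(X) + H(Y|X) = 0.9917 + 0.9569 = 1.9486 bits
  H(X,Y) = 1.9486 bits
✓ Chain rule verified.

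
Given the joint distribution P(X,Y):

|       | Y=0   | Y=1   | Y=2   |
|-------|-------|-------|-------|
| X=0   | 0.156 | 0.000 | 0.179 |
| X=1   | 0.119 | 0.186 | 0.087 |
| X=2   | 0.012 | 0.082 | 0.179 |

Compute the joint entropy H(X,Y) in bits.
2.8024 bits

H(X,Y) = -Σ_{x,y} P(x,y) log₂ P(x,y). Per-cell terms -P(x,y)·log₂P(x,y):
  X=0: 0.41814, 0.00000, 0.44427
  X=1: 0.36545, 0.45135, 0.30649
  X=2: 0.07657, 0.29588, 0.44427
  (cells with P = 0 contribute 0)
Sum of the 9 terms: H(X,Y) = 2.8024 bits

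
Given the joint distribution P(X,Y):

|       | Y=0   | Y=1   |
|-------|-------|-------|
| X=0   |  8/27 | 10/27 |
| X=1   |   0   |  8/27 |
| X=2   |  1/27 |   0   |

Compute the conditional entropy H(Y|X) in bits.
0.6607 bits

H(Y|X) = H(X,Y) - H(X)

H(X,Y) = -Σ_{x,y} P(x,y) log₂ P(x,y). Per-cell terms -P(x,y)·log₂P(x,y):
  X=0: 0.519967, 0.530726
  X=1: 0.000000, 0.519967
  X=2: 0.176107, 0.000000
  (cells with P = 0 contribute 0)
Sum of the 6 terms: H(X,Y) = 1.74677 bits

Marginal of X (row sums):
  P(X=0) = 8/27 + 10/27 = 2/3
  P(X=1) = 0 + 8/27 = 8/27
  P(X=2) = 1/27 + 0 = 1/27
H(X) = -[(2/3)·log₂(2/3) + (8/27)·log₂(8/27) + (1/27)·log₂(1/27)]
  = 0.389975 + 0.519967 + 0.176107 = 1.08605 bits

H(Y|X) = H(X,Y) - H(X) = 1.74677 - 1.08605 = 0.6607 bits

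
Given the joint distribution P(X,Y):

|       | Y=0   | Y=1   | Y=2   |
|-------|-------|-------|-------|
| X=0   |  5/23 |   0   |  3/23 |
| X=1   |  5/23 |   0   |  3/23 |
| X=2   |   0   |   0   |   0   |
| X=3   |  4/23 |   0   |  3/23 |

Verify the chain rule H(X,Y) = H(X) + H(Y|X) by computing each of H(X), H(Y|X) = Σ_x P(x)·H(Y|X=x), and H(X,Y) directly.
H(X) = 1.5822 bits, H(Y|X) = 0.9638 bits, H(X,Y) = 2.5460 bits

Marginal of X (row sums):
  P(X=0) = 5/23 + 0 + 3/23 = 8/23
  P(X=1) = 5/23 + 0 + 3/23 = 8/23
  P(X=2) = 0 + 0 + 0 = 0
  P(X=3) = 4/23 + 0 + 3/23 = 7/23
H(X) = -[(8/23)·log₂(8/23) + (8/23)·log₂(8/23) + (7/23)·log₂(7/23)]   (outcomes with P = 0 contribute 0)
  = 0.52993 + 0.52993 + 0.52232 = 1.5822 bits

H(Y|X) = Σ_x P(x)·H(Y|X=x):
  X=0: P(X=0) = 8/23, P(Y|X=0) = (5/8, 0, 3/8) → H(Y|X=0) = 0.95443
  X=1: P(X=1) = 8/23, P(Y|X=1) = (5/8, 0, 3/8) → H(Y|X=1) = 0.95443
  X=2: P(X=2) = 0 → contributes 0
  X=3: P(X=3) = 7/23, P(Y|X=3) = (4/7, 0, 3/7) → H(Y|X=3) = 0.98523
H(Y|X) = (8/23)·0.95443 + (8/23)·0.95443 + (7/23)·0.98523 = 0.9638 bits

H(X,Y) = -Σ_{x,y} P(x,y) log₂ P(x,y). Per-cell terms -P(x,y)·log₂P(x,y):
  X=0: 0.47862, 0.00000, 0.38330
  X=1: 0.47862, 0.00000, 0.38330
  X=2: 0.00000, 0.00000, 0.00000
  X=3: 0.43888, 0.00000, 0.38330
  (cells with P = 0 contribute 0)
Sum of the 12 terms: H(X,Y) = 2.5460 bits

Chain rule check:
  H(X) + H(Y|X) = 1.5822 + 0.9638 = 2.5460 bits
  H(X,Y) = 2.5460 bits
✓ Chain rule verified.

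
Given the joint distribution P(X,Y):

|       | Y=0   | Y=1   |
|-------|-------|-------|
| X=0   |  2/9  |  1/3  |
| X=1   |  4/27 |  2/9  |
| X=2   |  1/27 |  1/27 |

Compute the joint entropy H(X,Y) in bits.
2.2531 bits

H(X,Y) = -Σ_{x,y} P(x,y) log₂ P(x,y). Per-cell terms -P(x,y)·log₂P(x,y):
  X=0: 0.48221, 0.52832
  X=1: 0.40813, 0.48221
  X=2: 0.17611, 0.17611
Sum of the 6 terms: H(X,Y) = 2.2531 bits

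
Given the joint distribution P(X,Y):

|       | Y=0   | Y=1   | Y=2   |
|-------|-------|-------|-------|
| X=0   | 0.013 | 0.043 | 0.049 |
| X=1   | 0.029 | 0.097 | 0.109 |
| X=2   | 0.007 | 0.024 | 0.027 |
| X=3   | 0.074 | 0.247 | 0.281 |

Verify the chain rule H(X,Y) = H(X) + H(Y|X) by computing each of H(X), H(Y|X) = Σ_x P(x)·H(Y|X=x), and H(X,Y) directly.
H(X) = 1.5114 bits, H(Y|X) = 1.4124 bits, H(X,Y) = 2.9238 bits

Marginal of X (row sums):
  P(X=0) = 0.013 + 0.043 + 0.049 = 0.105
  P(X=1) = 0.029 + 0.097 + 0.109 = 0.235
  P(X=2) = 0.007 + 0.024 + 0.027 = 0.058
  P(X=3) = 0.074 + 0.247 + 0.281 = 0.602
H(X) = -[0.105·log₂(0.105) + 0.235·log₂(0.235) + 0.058·log₂(0.058) + 0.602·log₂(0.602)]
  = 0.34141 + 0.49098 + 0.23825 + 0.44076 = 1.5114 bits

H(Y|X) = Σ_x P(x)·H(Y|X=x):
  X=0: P(X=0) = 0.105, P(Y|X=0) = (13/105, 43/105, 7/15) → H(Y|X=0) = 1.41371
  X=1: P(X=1) = 0.235, P(Y|X=1) = (29/235, 97/235, 109/235) → H(Y|X=1) = 1.41352
  X=2: P(X=2) = 0.058, P(Y|X=2) = (7/58, 12/29, 27/58) → H(Y|X=2) = 1.40845
  X=3: P(X=3) = 0.602, P(Y|X=3) = (37/301, 247/602, 281/602) → H(Y|X=3) = 1.41216
H(Y|X) = 0.105·1.41371 + 0.235·1.41352 + 0.058·1.40845 + 0.602·1.41216 = 1.4124 bits

H(X,Y) = -Σ_{x,y} P(x,y) log₂ P(x,y). Per-cell terms -P(x,y)·log₂P(x,y):
  X=0: 0.08145, 0.19520, 0.21320
  X=1: 0.14813, 0.32649, 0.34854
  X=2: 0.05011, 0.12914, 0.14069
  X=3: 0.27797, 0.49830, 0.51461
Sum of the 12 terms: H(X,Y) = 2.9238 bits

Chain rule check:
  H(X) + H(Y|X) = 1.5114 + 1.4124 = 2.9238 bits
  H(X,Y) = 2.9238 bits
✓ Chain rule verified.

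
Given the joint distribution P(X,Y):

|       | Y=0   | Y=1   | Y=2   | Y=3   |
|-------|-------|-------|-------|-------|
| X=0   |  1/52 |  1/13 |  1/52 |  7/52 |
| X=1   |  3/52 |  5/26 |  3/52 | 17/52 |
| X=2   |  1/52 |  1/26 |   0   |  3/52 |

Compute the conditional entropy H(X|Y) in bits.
1.2571 bits

H(X|Y) = H(X,Y) - H(Y)

H(X,Y) = -Σ_{x,y} P(x,y) log₂ P(x,y). Per-cell terms -P(x,y)·log₂P(x,y):
  X=0: 0.10962, 0.28465, 0.10962, 0.38945
  X=1: 0.23743, 0.45741, 0.23743, 0.52732
  X=2: 0.10962, 0.18079, 0.00000, 0.23743
  (cells with P = 0 contribute 0)
Sum of the 12 terms: H(X,Y) = 2.8808 bits

Marginal of Y (column sums):
  P(Y=0) = 1/52 + 3/52 + 1/52 = 5/52
  P(Y=1) = 1/13 + 5/26 + 1/26 = 4/13
  P(Y=2) = 1/52 + 3/52 + 0 = 1/13
  P(Y=3) = 7/52 + 17/52 + 3/52 = 27/52
H(Y) = -[(5/52)·log₂(5/52) + (4/13)·log₂(4/13) + (1/13)·log₂(1/13) + (27/52)·log₂(27/52)]
  = 0.32486 + 0.52321 + 0.28465 + 0.49096 = 1.6237 bits

H(X|Y) = H(X,Y) - H(Y) = 2.8808 - 1.6237 = 1.2571 bits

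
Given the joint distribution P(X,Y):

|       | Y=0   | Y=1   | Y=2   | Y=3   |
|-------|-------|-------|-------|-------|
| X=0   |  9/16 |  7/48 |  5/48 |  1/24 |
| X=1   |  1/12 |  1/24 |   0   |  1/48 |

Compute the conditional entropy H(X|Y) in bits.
0.5590 bits

H(X|Y) = H(X,Y) - H(Y)

H(X,Y) = -Σ_{x,y} P(x,y) log₂ P(x,y). Per-cell terms -P(x,y)·log₂P(x,y):
  X=0: 0.46692, 0.40507, 0.33990, 0.19104
  X=1: 0.29875, 0.19104, 0.00000, 0.11635
  (cells with P = 0 contribute 0)
Sum of the 8 terms: H(X,Y) = 2.0091 bits

Marginal of Y (column sums):
  P(Y=0) = 9/16 + 1/12 = 31/48
  P(Y=1) = 7/48 + 1/24 = 3/16
  P(Y=2) = 5/48 + 0 = 5/48
  P(Y=3) = 1/24 + 1/48 = 1/16
H(Y) = -[(31/48)·log₂(31/48) + (3/16)·log₂(3/16) + (5/48)·log₂(5/48) + (1/16)·log₂(1/16)]
  = 0.40737 + 0.45282 + 0.33990 + 0.25000 = 1.4501 bits

H(X|Y) = H(X,Y) - H(Y) = 2.0091 - 1.4501 = 0.5590 bits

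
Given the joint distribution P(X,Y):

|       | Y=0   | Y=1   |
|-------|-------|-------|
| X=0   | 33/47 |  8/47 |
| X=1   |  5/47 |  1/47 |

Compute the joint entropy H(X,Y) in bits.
1.2551 bits

H(X,Y) = -Σ_{x,y} P(x,y) log₂ P(x,y). Per-cell terms -P(x,y)·log₂P(x,y):
  X=0: 0.3582, 0.4348
  X=1: 0.3439, 0.1182
Sum of the 4 terms: H(X,Y) = 1.2551 bits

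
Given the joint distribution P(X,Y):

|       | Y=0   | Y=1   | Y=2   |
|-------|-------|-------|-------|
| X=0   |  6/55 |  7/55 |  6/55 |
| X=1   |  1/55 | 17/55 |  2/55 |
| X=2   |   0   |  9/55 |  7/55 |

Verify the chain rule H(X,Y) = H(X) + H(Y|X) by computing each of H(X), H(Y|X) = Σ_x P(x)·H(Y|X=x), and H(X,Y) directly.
H(X) = 1.5786 bits, H(Y|X) = 1.1056 bits, H(X,Y) = 2.6843 bits

Marginal of X (row sums):
  P(X=0) = 6/55 + 7/55 + 6/55 = 19/55
  P(X=1) = 1/55 + 17/55 + 2/55 = 4/11
  P(X=2) = 0 + 9/55 + 7/55 = 16/55
H(X) = -[(19/55)·log₂(19/55) + (4/11)·log₂(4/11) + (16/55)·log₂(16/55)]
  = 0.5297 + 0.5307 + 0.5182 = 1.5786 bits

H(Y|X) = Σ_x P(x)·H(Y|X=x):
  X=0: P(X=0) = 19/55, P(Y|X=0) = (6/19, 7/19, 6/19) → H(Y|X=0) = 1.5810
  X=1: P(X=1) = 4/11, P(Y|X=1) = (1/20, 17/20, 1/10) → H(Y|X=1) = 0.7476
  X=2: P(X=2) = 16/55, P(Y|X=2) = (0, 9/16, 7/16) → H(Y|X=2) = 0.9887
H(Y|X) = (19/55)·1.5810 + (4/11)·0.7476 + (16/55)·0.9887 = 1.1056 bits

H(X,Y) = -Σ_{x,y} P(x,y) log₂ P(x,y). Per-cell terms -P(x,y)·log₂P(x,y):
  X=0: 0.3487, 0.3785, 0.3487
  X=1: 0.1051, 0.5236, 0.1739
  X=2: 0.0000, 0.4273, 0.3785
  (cells with P = 0 contribute 0)
Sum of the 9 terms: H(X,Y) = 2.6843 bits

Chain rule check:
  H(X) + H(Y|X) = 1.5786 + 1.1056 = 2.6842 bits
  H(X,Y) = 2.6843 bits
✓ Chain rule verified (Δ = 0.0001 is 4-dp rounding noise: each of the three values was rounded independently).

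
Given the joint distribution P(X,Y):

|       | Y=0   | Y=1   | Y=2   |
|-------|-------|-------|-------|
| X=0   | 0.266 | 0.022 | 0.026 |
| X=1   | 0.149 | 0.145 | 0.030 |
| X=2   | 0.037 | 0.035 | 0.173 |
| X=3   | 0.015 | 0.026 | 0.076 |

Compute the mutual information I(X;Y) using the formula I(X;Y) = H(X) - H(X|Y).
0.4080 bits

I(X;Y) = H(X) - H(X|Y)

Marginal of X (row sums):
  P(X=0) = 0.266 + 0.022 + 0.026 = 0.314
  P(X=1) = 0.149 + 0.145 + 0.030 = 0.324
  P(X=2) = 0.037 + 0.035 + 0.173 = 0.245
  P(X=3) = 0.015 + 0.026 + 0.076 = 0.117
H(X) = -[0.314·log₂(0.314) + 0.324·log₂(0.324) + 0.245·log₂(0.245) + 0.117·log₂(0.117)]
  = 0.52475 + 0.52680 + 0.49714 + 0.36216 = 1.91085 bits

Marginal of Y (column sums):
  P(Y=0) = 0.266 + 0.149 + 0.037 + 0.015 = 0.467
  P(Y=1) = 0.022 + 0.145 + 0.035 + 0.026 = 0.228
  P(Y=2) = 0.026 + 0.030 + 0.173 + 0.076 = 0.305
H(X|Y) = Σ_y P(y)·H(X|Y=y):
  Y=0: P(Y=0) = 0.467, P(X|Y=0) = (266/467, 149/467, 37/467, 15/467) → H(X|Y=0) = 1.43748
  Y=1: P(Y=1) = 0.228, P(X|Y=1) = (11/114, 145/228, 35/228, 13/114) → H(X|Y=1) = 1.51302
  Y=2: P(Y=2) = 0.305, P(X|Y=2) = (26/305, 6/61, 173/305, 76/305) → H(X|Y=2) = 1.59545
H(X|Y) = 0.467·1.43748 + 0.228·1.51302 + 0.305·1.59545 = 1.50288 bits

I(X;Y) = H(X) - H(X|Y) = 1.91085 - 1.50288 = 0.4080 bits

Cross-check via I(X;Y) = H(X) + H(Y) - H(X,Y): computing H(Y) from the column sums and H(X,Y) from the 12 cells in the same way gives H(Y) = 1.52180 bits and H(X,Y) = 3.02469 bits, so
I(X;Y) = 1.91085 + 1.52180 - 3.02469 = 0.4080 bits ✓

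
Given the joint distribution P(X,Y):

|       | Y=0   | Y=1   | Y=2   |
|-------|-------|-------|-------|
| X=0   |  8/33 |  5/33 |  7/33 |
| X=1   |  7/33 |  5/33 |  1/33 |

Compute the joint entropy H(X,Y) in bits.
2.4225 bits

H(X,Y) = -Σ_{x,y} P(x,y) log₂ P(x,y). Per-cell terms -P(x,y)·log₂P(x,y):
  X=0: 0.4956, 0.4125, 0.4745
  X=1: 0.4745, 0.4125, 0.1529
Sum of the 6 terms: H(X,Y) = 2.4225 bits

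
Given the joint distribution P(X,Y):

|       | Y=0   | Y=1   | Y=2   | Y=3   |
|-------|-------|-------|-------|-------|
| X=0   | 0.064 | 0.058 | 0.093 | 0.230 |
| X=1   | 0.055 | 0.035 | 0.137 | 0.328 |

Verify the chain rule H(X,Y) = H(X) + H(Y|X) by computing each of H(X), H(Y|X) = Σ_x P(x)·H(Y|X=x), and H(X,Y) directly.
H(X) = 0.9913 bits, H(Y|X) = 1.6270 bits, H(X,Y) = 2.6182 bits

Marginal of X (row sums):
  P(X=0) = 0.064 + 0.058 + 0.093 + 0.230 = 0.445
  P(X=1) = 0.055 + 0.035 + 0.137 + 0.328 = 0.555
H(X) = -[0.445·log₂(0.445) + 0.555·log₂(0.555)]
  = 0.519815 + 0.471439 = 0.9913 bits

H(Y|X) = Σ_x P(x)·H(Y|X=x):
  X=0: P(X=0) = 0.445, P(Y|X=0) = (64/445, 58/445, 93/445, 46/89) → H(Y|X=0) = 1.749645
  X=1: P(X=1) = 0.555, P(Y|X=1) = (11/111, 7/111, 137/555, 328/555) → H(Y|X=1) = 1.528583
H(Y|X) = 0.445·1.749645 + 0.555·1.528583 = 1.6270 bits

H(X,Y) = -Σ_{x,y} P(x,y) log₂ P(x,y). Per-cell terms -P(x,y)·log₂P(x,y):
  X=0: 0.253810, 0.238253, 0.318676, 0.487668
  X=1: 0.230143, 0.169278, 0.392882, 0.527500
Sum of the 8 terms: H(X,Y) = 2.6182 bits

Chain rule check:
  H(X) + H(Y|X) = 0.9913 + 1.6270 = 2.6183 bits
  H(X,Y) = 2.6182 bits
✓ Chain rule verified (Δ = 0.0001 is 4-dp rounding noise: each of the three values was rounded independently).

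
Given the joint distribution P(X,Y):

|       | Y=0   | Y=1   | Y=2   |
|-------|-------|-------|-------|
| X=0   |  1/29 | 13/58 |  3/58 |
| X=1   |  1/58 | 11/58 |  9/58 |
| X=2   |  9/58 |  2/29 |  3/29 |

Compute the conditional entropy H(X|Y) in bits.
1.3655 bits

H(X|Y) = H(X,Y) - H(Y)

H(X,Y) = -Σ_{x,y} P(x,y) log₂ P(x,y). Per-cell terms -P(x,y)·log₂P(x,y):
  X=0: 0.1675, 0.4836, 0.2210
  X=1: 0.1010, 0.4549, 0.4171
  X=2: 0.4171, 0.2661, 0.3386
Sum of the 9 terms: H(X,Y) = 2.8669 bits

Marginal of Y (column sums):
  P(Y=0) = 1/29 + 1/58 + 9/58 = 6/29
  P(Y=1) = 13/58 + 11/58 + 2/29 = 14/29
  P(Y=2) = 3/58 + 9/58 + 3/29 = 9/29
H(Y) = -[(6/29)·log₂(6/29) + (14/29)·log₂(14/29) + (9/29)·log₂(9/29)]
  = 0.4703 + 0.5072 + 0.5239 = 1.5014 bits

H(X|Y) = H(X,Y) - H(Y) = 2.8669 - 1.5014 = 1.3655 bits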